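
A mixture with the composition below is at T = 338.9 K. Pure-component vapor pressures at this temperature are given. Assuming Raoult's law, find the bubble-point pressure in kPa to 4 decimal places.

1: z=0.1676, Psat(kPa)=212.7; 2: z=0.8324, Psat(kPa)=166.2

Pbub = 173.9934 kPa

At the bubble point ψ → 0, so ΣzᵢKᵢ = 1 with Kᵢ = Pᵢˢᵃᵗ/P ⇒ P = ΣzᵢPᵢˢᵃᵗ.
P = 0.1676·212.7 + 0.8324·166.2 = 173.9934 kPa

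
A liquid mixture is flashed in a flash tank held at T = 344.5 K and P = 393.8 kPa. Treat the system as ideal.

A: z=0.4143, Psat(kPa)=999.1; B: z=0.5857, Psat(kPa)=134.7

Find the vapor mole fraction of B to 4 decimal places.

y_B = 0.2395

Raoult's law: Kᵢ = Pᵢˢᵃᵗ/P = Pᵢˢᵃᵗ/393.8.
  K_A = 999.1/393.8 = 2.537075, K_B = 134.7/393.8 = 0.342052
Let ψ = V/F and solve Σ zᵢ(Kᵢ−1)/(1+ψ(Kᵢ−1)) = 0.
g(0) = ΣzᵢKᵢ − 1 = 0.2514 and g(1) = 1 − Σzᵢ/Kᵢ = -0.8756, so a root lies in (0, 1).
Binary case is linear: z₁(K₁−1)(1+ψ(K₂−1)) + z₂(K₂−1)(1+ψ(K₁−1)) = 0
⇒ ψ = [z₁(K₁−1)+z₂(K₂−1)] / [−(K₁−1)(K₂−1)] = 0.25145/1.01132 = 0.2486
Compositions from xᵢ = zᵢ/(1+ψ(Kᵢ−1)), yᵢ = Kᵢxᵢ:
  A: x = 0.2997, y = 0.7605
  B: x = 0.7003, y = 0.2395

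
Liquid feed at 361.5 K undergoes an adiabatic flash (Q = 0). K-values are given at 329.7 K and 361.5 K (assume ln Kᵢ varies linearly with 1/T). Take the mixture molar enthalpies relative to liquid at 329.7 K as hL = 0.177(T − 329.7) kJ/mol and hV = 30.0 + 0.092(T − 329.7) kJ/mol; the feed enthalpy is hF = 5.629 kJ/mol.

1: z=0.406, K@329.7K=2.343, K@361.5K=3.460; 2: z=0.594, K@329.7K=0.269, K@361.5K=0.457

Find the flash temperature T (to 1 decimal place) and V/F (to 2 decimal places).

T = 333.6 K, V/F = 0.17

Adiabatic flash: solve Rachford–Rice at each trial T, then check hF = ψ·hV(T) + (1−ψ)·hL(T).
  T = 329.7 K: K = (2.343, 0.269), RR gives ψ = 0.113, H_out = 3.393 kJ/mol
  T = 361.5 K: K = (3.460, 0.457), RR gives ψ = 0.506, H_out = 19.447 kJ/mol
  T = 345.6 K: K = (2.873, 0.355), RR gives ψ = 0.312, H_out = 11.759 kJ/mol
  T = 337.6 K: K = (2.599, 0.310), RR gives ψ = 0.217, H_out = 7.754 kJ/mol
  T = 333.6 K: K = (2.468, 0.289), RR gives ψ = 0.166, H_out = 5.615 kJ/mol
  T = 335.6 K: K = (2.533, 0.299), RR gives ψ = 0.192, H_out = 6.699 kJ/mol
Linear interpolation between T = 333.6 (H_out = 5.615) and T = 335.6 (H_out = 6.699) on hF = 5.629 gives T ≈ 333.6 K, at which ψ = 0.17.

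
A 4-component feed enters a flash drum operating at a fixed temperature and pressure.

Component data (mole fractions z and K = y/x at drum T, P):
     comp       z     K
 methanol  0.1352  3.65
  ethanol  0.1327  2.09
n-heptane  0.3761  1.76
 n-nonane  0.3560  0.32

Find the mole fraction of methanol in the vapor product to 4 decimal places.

Let β = V/F and solve Σ zᵢ(Kᵢ−1)/(1+β(Kᵢ−1)) = 0.
Feasibility: ΣzᵢKᵢ = 1.5467, Σzᵢ/Kᵢ = 1.4267 — both > 1, two phases present.
Newton–Raphson from β = 0.5:
  β = 0.5000: g = 0.08806, g' = -0.7337 → β = 0.6200
  β = 0.6200: g = -0.00240, g' = -0.7845 → β = 0.6170
Converged at β = 0.6170.
Compositions from xᵢ = zᵢ/(1+β(Kᵢ−1)), yᵢ = Kᵢxᵢ:
  methanol: x = 0.0513, y = 0.1873
  ethanol: x = 0.0793, y = 0.1658
  n-heptane: x = 0.2560, y = 0.4506
  n-nonane: x = 0.6133, y = 0.1963

y_methanol = 0.1873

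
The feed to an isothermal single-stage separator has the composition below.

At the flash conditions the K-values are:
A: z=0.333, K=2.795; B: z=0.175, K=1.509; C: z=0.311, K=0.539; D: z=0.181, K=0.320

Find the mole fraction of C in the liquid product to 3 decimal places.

x_C = 0.409

Newton iteration, ψ⁰ = 0.32:
  ψ = 0.320: g = 0.1308, g' = -0.694 → ψ = 0.508
  ψ = 0.508: g = 0.0079, g' = -0.630 → ψ = 0.521
Converged at ψ = 0.521.
Compositions from xᵢ = zᵢ/(1+ψ(Kᵢ−1)), yᵢ = Kᵢxᵢ:
  A: x = 0.172, y = 0.481
  B: x = 0.138, y = 0.209
  C: x = 0.409, y = 0.221
  D: x = 0.280, y = 0.090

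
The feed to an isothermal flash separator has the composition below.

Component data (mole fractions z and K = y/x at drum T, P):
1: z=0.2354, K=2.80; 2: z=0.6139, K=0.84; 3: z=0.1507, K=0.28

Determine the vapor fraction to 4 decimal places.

ψ = 0.3746

Rachford–Rice: g(ψ) = Σ zᵢ(Kᵢ−1)/(1+ψ(Kᵢ−1)) = 0.
Check two-phase: ΣzᵢKᵢ = 1.2170 > 1 and Σzᵢ/Kᵢ = 1.3531 > 1, so g(0) = 0.2170 > 0 and g(1) = -0.3531 < 0.
Newton iteration, ψ⁰ = 0.5:
  ψ = 0.5000: g = -0.05329, g' = -0.4206 → ψ = 0.3733
  ψ = 0.3733: g = 0.00059, g' = -0.4367 → ψ = 0.3746
Converged at ψ = 0.3746.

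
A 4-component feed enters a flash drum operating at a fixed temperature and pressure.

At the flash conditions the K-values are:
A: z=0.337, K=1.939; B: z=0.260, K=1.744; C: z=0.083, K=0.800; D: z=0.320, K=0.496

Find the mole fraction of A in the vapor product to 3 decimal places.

y_A = 0.367

Rachford–Rice: g(V/F) = Σ zᵢ(Kᵢ−1)/(1+V/F(Kᵢ−1)) = 0.
g(0) = ΣzᵢKᵢ − 1 = 0.332 and g(1) = 1 − Σzᵢ/Kᵢ = -0.072, so a root lies in (0, 1).
Iterate (Newton) starting at V/F = 0.44:
  V/F = 0.440: g = 0.1442, g' = -0.369 → V/F = 0.831
Converged at V/F = 0.831.
Compositions from xᵢ = zᵢ/(1+V/F(Kᵢ−1)), yᵢ = Kᵢxᵢ:
  A: x = 0.189, y = 0.367
  B: x = 0.161, y = 0.280
  C: x = 0.100, y = 0.080
  D: x = 0.550, y = 0.273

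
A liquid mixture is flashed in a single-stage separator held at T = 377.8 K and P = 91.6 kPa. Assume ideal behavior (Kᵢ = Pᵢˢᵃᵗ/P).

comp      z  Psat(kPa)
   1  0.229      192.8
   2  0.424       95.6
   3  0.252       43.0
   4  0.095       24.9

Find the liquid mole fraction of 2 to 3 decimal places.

Raoult's law: Kᵢ = Pᵢˢᵃᵗ/P = Pᵢˢᵃᵗ/91.6.
  K_1 = 192.8/91.6 = 2.10480, K_2 = 95.6/91.6 = 1.04367, K_3 = 43.0/91.6 = 0.46943, K_4 = 24.9/91.6 = 0.27183
Rachford–Rice: g(ψ) = Σ zᵢ(Kᵢ−1)/(1+ψ(Kᵢ−1)) = 0.
Feasibility: ΣzᵢKᵢ = 1.069, Σzᵢ/Kᵢ = 1.401 — both > 1, two phases present.
Iterate (Newton) starting at ψ = 0.5:
  ψ = 0.500: g = -0.1097, g' = -0.373 → ψ = 0.206
  ψ = 0.206: g = -0.0070, g' = -0.345 → ψ = 0.186
Converged at ψ = 0.186.
Compositions from xᵢ = zᵢ/(1+ψ(Kᵢ−1)), yᵢ = Kᵢxᵢ:
  1: x = 0.190, y = 0.400
  2: x = 0.421, y = 0.439
  3: x = 0.280, y = 0.131
  4: x = 0.110, y = 0.030

x_2 = 0.421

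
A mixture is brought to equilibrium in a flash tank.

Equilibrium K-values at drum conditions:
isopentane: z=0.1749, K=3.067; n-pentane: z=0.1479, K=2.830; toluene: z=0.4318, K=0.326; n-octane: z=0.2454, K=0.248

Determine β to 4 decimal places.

β = 0.1135

Material balance + equilibrium reduce to Σ zᵢ(Kᵢ−1)/(1+β(Kᵢ−1)) = 0.
Feasibility: ΣzᵢKᵢ = 1.1566, Σzᵢ/Kᵢ = 2.4233 — both > 1, two phases present.
Iterate (Newton) starting at β = 0.5:
  β = 0.5000: g = -0.41559, g' = -1.1184 → β = 0.1284
  β = 0.1284: g = -0.01804, g' = -1.1965 → β = 0.1133
  β = 0.1133: g = 0.00022, g' = -1.2260 → β = 0.1135
Converged at β = 0.1135.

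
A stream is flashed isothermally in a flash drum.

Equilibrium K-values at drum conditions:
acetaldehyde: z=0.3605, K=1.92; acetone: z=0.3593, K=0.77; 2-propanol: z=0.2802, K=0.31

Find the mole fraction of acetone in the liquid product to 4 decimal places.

Material balance + equilibrium reduce to Σ zᵢ(Kᵢ−1)/(1+ψ(Kᵢ−1)) = 0.
Check two-phase: ΣzᵢKᵢ = 1.0557 > 1 and Σzᵢ/Kᵢ = 1.5583 > 1, so g(0) = 0.0557 > 0 and g(1) = -0.5583 < 0.
Iterate (Newton) starting at ψ = 0.5:
  ψ = 0.5000: g = -0.16139, g' = -0.4784 → ψ = 0.1626
  ψ = 0.1626: g = -0.01513, g' = -0.4206 → ψ = 0.1267
  ψ = 0.1267: g = 0.00007, g' = -0.4251 → ψ = 0.1268
Converged at ψ = 0.1268.
Compositions from xᵢ = zᵢ/(1+ψ(Kᵢ−1)), yᵢ = Kᵢxᵢ:
  acetaldehyde: x = 0.3228, y = 0.6198
  acetone: x = 0.3701, y = 0.2850
  2-propanol: x = 0.3071, y = 0.0952

x_acetone = 0.3701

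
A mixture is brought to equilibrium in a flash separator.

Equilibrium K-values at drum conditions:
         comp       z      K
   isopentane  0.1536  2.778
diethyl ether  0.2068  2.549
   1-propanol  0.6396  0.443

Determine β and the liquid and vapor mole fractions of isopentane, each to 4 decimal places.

β = 0.2581, x_isopentane = 0.1053, y_isopentane = 0.2925

Newton iteration, β⁰ = 0.39:
  β = 0.3900: g = -0.09416, g' = -0.6860 → β = 0.2527
  β = 0.2527: g = 0.00400, g' = -0.7562 → β = 0.2580
  β = 0.2580: g = 0.00001, g' = -0.7521 → β = 0.2581
Converged at β = 0.2581.
Compositions from xᵢ = zᵢ/(1+β(Kᵢ−1)), yᵢ = Kᵢxᵢ:
  isopentane: x = 0.1053, y = 0.2925
  diethyl ether: x = 0.1477, y = 0.3766
  1-propanol: x = 0.7470, y = 0.3309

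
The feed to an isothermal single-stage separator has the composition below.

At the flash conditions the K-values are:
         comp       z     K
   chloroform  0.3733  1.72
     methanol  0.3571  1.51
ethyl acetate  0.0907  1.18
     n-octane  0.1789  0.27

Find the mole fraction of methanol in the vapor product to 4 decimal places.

y_methanol = 0.3829

Let ψ = V/F and solve Σ zᵢ(Kᵢ−1)/(1+ψ(Kᵢ−1)) = 0.
Check two-phase: ΣzᵢKᵢ = 1.3366 > 1 and Σzᵢ/Kᵢ = 1.1930 > 1, so g(0) = 0.3366 > 0 and g(1) = -0.1930 < 0.
Newton iteration, ψ⁰ = 0.5:
  ψ = 0.5000: g = 0.15206, g' = -0.4025 → ψ = 0.8778
  ψ = 0.8778: g = -0.05897, g' = -0.8580 → ψ = 0.8091
  ψ = 0.8091: g = -0.00599, g' = -0.6949 → ψ = 0.8004
  ψ = 0.8004: g = -0.00007, g' = -0.6787 → ψ = 0.8003
Converged at ψ = 0.8003.
Compositions from xᵢ = zᵢ/(1+ψ(Kᵢ−1)), yᵢ = Kᵢxᵢ:
  chloroform: x = 0.2368, y = 0.4073
  methanol: x = 0.2536, y = 0.3829
  ethyl acetate: x = 0.0793, y = 0.0935
  n-octane: x = 0.4303, y = 0.1162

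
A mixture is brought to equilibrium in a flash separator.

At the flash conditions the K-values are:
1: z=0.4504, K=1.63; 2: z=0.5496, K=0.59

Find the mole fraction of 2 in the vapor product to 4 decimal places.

Material balance + equilibrium reduce to Σ zᵢ(Kᵢ−1)/(1+ψ(Kᵢ−1)) = 0.
Feasibility: ΣzᵢKᵢ = 1.0584, Σzᵢ/Kᵢ = 1.2078 — both > 1, two phases present.
Iterate (Newton) starting at ψ = 0.5:
  ψ = 0.5000: g = -0.06766, g' = -0.2496 → ψ = 0.2289
  ψ = 0.2289: g = -0.00068, g' = -0.2491 → ψ = 0.2262
Converged at ψ = 0.2262.
Compositions from xᵢ = zᵢ/(1+ψ(Kᵢ−1)), yᵢ = Kᵢxᵢ:
  1: x = 0.3942, y = 0.6426
  2: x = 0.6058, y = 0.3574

y_2 = 0.3574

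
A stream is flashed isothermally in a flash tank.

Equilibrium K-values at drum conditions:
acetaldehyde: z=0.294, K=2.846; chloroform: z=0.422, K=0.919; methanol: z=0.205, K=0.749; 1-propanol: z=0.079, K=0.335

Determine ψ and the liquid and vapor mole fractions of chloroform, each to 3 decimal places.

Let ψ = V/F and solve Σ zᵢ(Kᵢ−1)/(1+ψ(Kᵢ−1)) = 0.
Check two-phase: ΣzᵢKᵢ = 1.405 > 1 and Σzᵢ/Kᵢ = 1.072 > 1, so g(0) = 0.405 > 0 and g(1) = -0.072 < 0.
Newton–Raphson from ψ = 0.64:
  ψ = 0.640: g = 0.0600, g' = -0.338 → ψ = 0.818
  ψ = 0.818: g = -0.0002, g' = -0.351 → ψ = 0.817
Converged at ψ = 0.817.
Compositions from xᵢ = zᵢ/(1+ψ(Kᵢ−1)), yᵢ = Kᵢxᵢ:
  acetaldehyde: x = 0.117, y = 0.334
  chloroform: x = 0.452, y = 0.415
  methanol: x = 0.258, y = 0.193
  1-propanol: x = 0.173, y = 0.058

ψ = 0.817, x_chloroform = 0.452, y_chloroform = 0.415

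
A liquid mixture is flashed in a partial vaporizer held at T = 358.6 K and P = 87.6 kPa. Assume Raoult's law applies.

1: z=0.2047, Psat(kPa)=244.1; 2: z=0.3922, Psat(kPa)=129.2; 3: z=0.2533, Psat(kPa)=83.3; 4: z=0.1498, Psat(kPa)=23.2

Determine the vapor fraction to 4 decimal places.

Raoult's law: Kᵢ = Pᵢˢᵃᵗ/P = Pᵢˢᵃᵗ/87.6.
  K_1 = 244.1/87.6 = 2.786530, K_2 = 129.2/87.6 = 1.474886, K_3 = 83.3/87.6 = 0.950913, K_4 = 23.2/87.6 = 0.264840
Material balance + equilibrium reduce to Σ zᵢ(Kᵢ−1)/(1+ψ(Kᵢ−1)) = 0.
g(0) = ΣzᵢKᵢ − 1 = 0.4294 and g(1) = 1 − Σzᵢ/Kᵢ = -0.1714, so a root lies in (0, 1).
Newton–Raphson from ψ = 0.41:
  ψ = 0.4100: g = 0.19665, g' = -0.4462 → ψ = 0.8508
  ψ = 0.8508: g = -0.02921, g' = -0.7255 → ψ = 0.8105
  ψ = 0.8105: g = -0.00155, g' = -0.6514 → ψ = 0.8081
Converged at ψ = 0.8081.

ψ = 0.8081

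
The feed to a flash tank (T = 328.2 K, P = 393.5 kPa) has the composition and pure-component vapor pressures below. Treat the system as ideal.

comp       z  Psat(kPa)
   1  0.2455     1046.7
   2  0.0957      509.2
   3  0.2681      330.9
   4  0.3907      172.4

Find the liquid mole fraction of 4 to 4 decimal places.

Raoult's law: Kᵢ = Pᵢˢᵃᵗ/P = Pᵢˢᵃᵗ/393.5.
  K_1 = 1046.7/393.5 = 2.659975, K_2 = 509.2/393.5 = 1.294028, K_3 = 330.9/393.5 = 0.840915, K_4 = 172.4/393.5 = 0.438119
Rachford–Rice: g(ψ) = Σ zᵢ(Kᵢ−1)/(1+ψ(Kᵢ−1)) = 0.
g(0) = ΣzᵢKᵢ − 1 = 0.1735 and g(1) = 1 − Σzᵢ/Kᵢ = -0.3768, so a root lies in (0, 1).
Newton iteration, ψ⁰ = 0.52:
  ψ = 0.5200: g = -0.11351, g' = -0.4554 → ψ = 0.2707
  ψ = 0.2707: g = 0.00375, g' = -0.5081 → ψ = 0.2781
Converged at ψ = 0.2781.
Compositions from xᵢ = zᵢ/(1+ψ(Kᵢ−1)), yᵢ = Kᵢxᵢ:
  1: x = 0.1680, y = 0.4468
  2: x = 0.0885, y = 0.1145
  3: x = 0.2805, y = 0.2359
  4: x = 0.4631, y = 0.2029

x_4 = 0.4631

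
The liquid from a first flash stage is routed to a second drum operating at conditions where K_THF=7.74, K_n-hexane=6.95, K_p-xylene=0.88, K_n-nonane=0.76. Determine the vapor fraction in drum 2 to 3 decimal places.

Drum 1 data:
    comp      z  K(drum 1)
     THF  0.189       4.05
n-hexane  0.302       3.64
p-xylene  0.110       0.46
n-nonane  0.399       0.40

V/F (drum 2) = 0.669

Drum 1:
Let ψ₁ = V/F and solve Σ zᵢ(Kᵢ−1)/(1+ψ₁(Kᵢ−1)) = 0.
Feasibility: ΣzᵢKᵢ = 2.075, Σzᵢ/Kᵢ = 1.366 — both > 1, two phases present.
Newton–Raphson from ψ₁ = 0.5:
  ψ₁ = 0.500: g = 0.1486, g' = -1.020 → ψ₁ = 0.646
  ψ₁ = 0.646: g = 0.0070, g' = -0.946 → ψ₁ = 0.653
Converged at ψ₁ = 0.653.
Drum-1 compositions:
  THF: x = 0.063, y = 0.256
  n-hexane: x = 0.111, y = 0.404
  p-xylene: x = 0.170, y = 0.078
  n-nonane: x = 0.656, y = 0.262
Drum-2 feed = drum-1 liquid: z₂ = (0.0632, 0.1109, 0.1699, 0.6560).
Drum 2:
Rachford–Rice: g(ψ₂) = Σ zᵢ(Kᵢ−1)/(1+ψ₂(Kᵢ−1)) = 0.
Feasibility: ΣzᵢKᵢ = 1.908, Σzᵢ/Kᵢ = 1.080 — both > 1, two phases present.
Iterate (Newton) starting at ψ₂ = 0.5:
  ψ₂ = 0.500: g = 0.0628, g' = -0.450 → ψ₂ = 0.639
  ψ₂ = 0.639: g = 0.0094, g' = -0.327 → ψ₂ = 0.668
  ψ₂ = 0.668: g = 0.0003, g' = -0.310 → ψ₂ = 0.669
Converged at ψ₂ = 0.669.
  THF: x = 0.011, y = 0.089
  n-hexane: x = 0.022, y = 0.155
  p-xylene: x = 0.185, y = 0.163
  n-nonane: x = 0.782, y = 0.594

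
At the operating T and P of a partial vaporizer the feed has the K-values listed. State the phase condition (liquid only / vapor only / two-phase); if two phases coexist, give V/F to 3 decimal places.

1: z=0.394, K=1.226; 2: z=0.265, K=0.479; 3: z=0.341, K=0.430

liquid only

ΣzᵢKᵢ = 0.757; Σzᵢ/Kᵢ = 1.668.
Since ΣzᵢKᵢ < 1 the mixture is below its bubble point — single liquid phase.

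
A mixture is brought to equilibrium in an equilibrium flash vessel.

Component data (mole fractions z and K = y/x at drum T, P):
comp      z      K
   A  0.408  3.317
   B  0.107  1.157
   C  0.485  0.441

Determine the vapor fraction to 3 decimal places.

Newton–Raphson from ψ = 0.5:
  ψ = 0.500: g = 0.0772, g' = -0.764 → ψ = 0.601
  ψ = 0.601: g = 0.0021, g' = -0.729 → ψ = 0.604
Converged at ψ = 0.604.

ψ = 0.604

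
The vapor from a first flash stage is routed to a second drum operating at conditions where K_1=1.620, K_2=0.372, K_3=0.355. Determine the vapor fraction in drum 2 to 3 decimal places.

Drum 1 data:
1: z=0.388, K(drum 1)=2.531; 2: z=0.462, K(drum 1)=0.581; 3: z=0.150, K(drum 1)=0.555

Drum 1:
Rachford–Rice: g(ψ₁) = Σ zᵢ(Kᵢ−1)/(1+ψ₁(Kᵢ−1)) = 0.
g(0) = ΣzᵢKᵢ − 1 = 0.334 and g(1) = 1 − Σzᵢ/Kᵢ = -0.219, so a root lies in (0, 1).
Newton–Raphson from ψ₁ = 0.5:
  ψ₁ = 0.500: g = 0.0057, g' = -0.471 → ψ₁ = 0.512
Converged at ψ₁ = 0.512.
Drum-1 compositions:
  1: x = 0.217, y = 0.550
  2: x = 0.588, y = 0.342
  3: x = 0.194, y = 0.108
Drum-2 feed = drum-1 vapor: z₂ = (0.5504, 0.3418, 0.1078).
Drum 2:
Let ψ₂ = V/F and solve Σ zᵢ(Kᵢ−1)/(1+ψ₂(Kᵢ−1)) = 0.
Feasibility: ΣzᵢKᵢ = 1.057, Σzᵢ/Kᵢ = 1.562 — both > 1, two phases present.
Newton iteration, ψ₂⁰ = 0.5:
  ψ₂ = 0.500: g = -0.1550, g' = -0.507 → ψ₂ = 0.194
  ψ₂ = 0.194: g = -0.0195, g' = -0.402 → ψ₂ = 0.146
Converged at ψ₂ = 0.146.
  1: x = 0.505, y = 0.818
  2: x = 0.376, y = 0.140
  3: x = 0.119, y = 0.042

V/F (drum 2) = 0.146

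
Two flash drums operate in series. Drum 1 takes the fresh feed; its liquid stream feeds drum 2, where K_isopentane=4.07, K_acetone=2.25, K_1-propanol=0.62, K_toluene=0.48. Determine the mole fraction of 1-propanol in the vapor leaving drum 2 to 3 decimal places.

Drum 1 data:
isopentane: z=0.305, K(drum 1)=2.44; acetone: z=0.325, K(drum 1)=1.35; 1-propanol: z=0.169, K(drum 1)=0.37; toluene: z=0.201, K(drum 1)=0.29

y_1-propanol (drum 2) = 0.201

Drum 1:
Rachford–Rice: g(ψ₁) = Σ zᵢ(Kᵢ−1)/(1+ψ₁(Kᵢ−1)) = 0.
Check two-phase: ΣzᵢKᵢ = 1.304 > 1 and Σzᵢ/Kᵢ = 1.516 > 1, so g(0) = 0.304 > 0 and g(1) = -0.516 < 0.
Newton iteration, ψ₁⁰ = 0.57:
  ψ₁ = 0.570: g = -0.0698, g' = -0.668 → ψ₁ = 0.465
  ψ₁ = 0.465: g = -0.0030, g' = -0.616 → ψ₁ = 0.461
Converged at ψ₁ = 0.461.
Drum-1 compositions:
  isopentane: x = 0.183, y = 0.447
  acetone: x = 0.280, y = 0.378
  1-propanol: x = 0.238, y = 0.088
  toluene: x = 0.299, y = 0.087
Drum-2 feed = drum-1 liquid: z₂ = (0.1834, 0.2799, 0.2381, 0.2987).
Drum 2:
Newton–Raphson from ψ₂ = 0.6:
  ψ₂ = 0.600: g = 0.0551, g' = -0.585 → ψ₂ = 0.694
  ψ₂ = 0.694: g = 0.0012, g' = -0.563 → ψ₂ = 0.696
Converged at ψ₂ = 0.696.
  isopentane: x = 0.058, y = 0.238
  acetone: x = 0.150, y = 0.337
  1-propanol: x = 0.324, y = 0.201
  toluene: x = 0.468, y = 0.225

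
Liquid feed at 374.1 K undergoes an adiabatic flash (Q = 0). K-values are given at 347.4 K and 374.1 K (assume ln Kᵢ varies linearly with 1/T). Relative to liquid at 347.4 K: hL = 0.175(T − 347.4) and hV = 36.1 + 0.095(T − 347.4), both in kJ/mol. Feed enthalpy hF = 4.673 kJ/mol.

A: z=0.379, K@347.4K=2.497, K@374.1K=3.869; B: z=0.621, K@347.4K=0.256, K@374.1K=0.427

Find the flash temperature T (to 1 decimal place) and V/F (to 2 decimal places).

T = 349.1 K, V/F = 0.12

Adiabatic flash: solve Rachford–Rice at each trial T, then check hF = ψ·hV(T) + (1−ψ)·hL(T).
  T = 347.4 K: K = (2.497, 0.256), RR gives ψ = 0.095, H_out = 3.414 kJ/mol
  T = 374.1 K: K = (3.869, 0.427), RR gives ψ = 0.445, H_out = 19.786 kJ/mol
  T = 360.8 K: K = (3.136, 0.334), RR gives ψ = 0.278, H_out = 12.098 kJ/mol
  T = 354.1 K: K = (2.804, 0.293), RR gives ψ = 0.192, H_out = 8.002 kJ/mol
  T = 350.8 K: K = (2.650, 0.274), RR gives ψ = 0.146, H_out = 5.825 kJ/mol
  T = 349.1 K: K = (2.573, 0.265), RR gives ψ = 0.121, H_out = 4.644 kJ/mol
Linear interpolation between T = 349.1 (H_out = 4.644) and T = 350.8 (H_out = 5.825) on hF = 4.673 gives T ≈ 349.1 K, at which ψ = 0.12.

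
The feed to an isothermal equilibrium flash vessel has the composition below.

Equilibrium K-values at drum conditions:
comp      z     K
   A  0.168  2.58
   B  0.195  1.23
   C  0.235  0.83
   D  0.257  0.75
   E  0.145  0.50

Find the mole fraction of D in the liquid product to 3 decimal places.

x_D = 0.285

Rachford–Rice: g(ψ) = Σ zᵢ(Kᵢ−1)/(1+ψ(Kᵢ−1)) = 0.
Check two-phase: ΣzᵢKᵢ = 1.134 > 1 and Σzᵢ/Kᵢ = 1.139 > 1, so g(0) = 0.134 > 0 and g(1) = -0.139 < 0.
Newton iteration, ψ⁰ = 0.33:
  ψ = 0.330: g = 0.0170, g' = -0.269 → ψ = 0.393
  ψ = 0.393: g = 0.0006, g' = -0.252 → ψ = 0.395
Converged at ψ = 0.395.
Compositions from xᵢ = zᵢ/(1+ψ(Kᵢ−1)), yᵢ = Kᵢxᵢ:
  A: x = 0.103, y = 0.267
  B: x = 0.179, y = 0.220
  C: x = 0.252, y = 0.209
  D: x = 0.285, y = 0.214
  E: x = 0.181, y = 0.090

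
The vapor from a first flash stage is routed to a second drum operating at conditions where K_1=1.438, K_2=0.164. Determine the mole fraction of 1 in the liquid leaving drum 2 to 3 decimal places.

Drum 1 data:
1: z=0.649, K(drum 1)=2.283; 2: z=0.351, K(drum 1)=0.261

Drum 1:
Material balance + equilibrium reduce to Σ zᵢ(Kᵢ−1)/(1+ψ₁(Kᵢ−1)) = 0.
Feasibility: ΣzᵢKᵢ = 1.573, Σzᵢ/Kᵢ = 1.629 — both > 1, two phases present.
Binary case is linear: z₁(K₁−1)(1+ψ₁(K₂−1)) + z₂(K₂−1)(1+ψ₁(K₁−1)) = 0
⇒ ψ₁ = [z₁(K₁−1)+z₂(K₂−1)] / [−(K₁−1)(K₂−1)] = 0.5733/0.9481 = 0.605
Drum-1 compositions:
  1: x = 0.365, y = 0.834
  2: x = 0.635, y = 0.166
Drum-2 feed = drum-1 vapor: z₂ = (0.8344, 0.1656).
Drum 2:
Let ψ₂ = V/F and solve Σ zᵢ(Kᵢ−1)/(1+ψ₂(Kᵢ−1)) = 0.
Feasibility: ΣzᵢKᵢ = 1.227, Σzᵢ/Kᵢ = 1.590 — both > 1, two phases present.
Binary case is linear: z₁(K₁−1)(1+ψ₂(K₂−1)) + z₂(K₂−1)(1+ψ₂(K₁−1)) = 0
⇒ ψ₂ = [z₁(K₁−1)+z₂(K₂−1)] / [−(K₁−1)(K₂−1)] = 0.2270/0.3662 = 0.620
  1: x = 0.656, y = 0.944
  2: x = 0.344, y = 0.056

x_1 (drum 2) = 0.656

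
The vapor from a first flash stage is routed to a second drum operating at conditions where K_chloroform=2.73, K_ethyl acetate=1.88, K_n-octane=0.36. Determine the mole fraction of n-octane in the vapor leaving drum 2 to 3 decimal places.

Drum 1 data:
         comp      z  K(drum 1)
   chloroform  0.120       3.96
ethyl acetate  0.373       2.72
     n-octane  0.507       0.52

Drum 1:
Rachford–Rice: g(ψ₁) = Σ zᵢ(Kᵢ−1)/(1+ψ₁(Kᵢ−1)) = 0.
Check two-phase: ΣzᵢKᵢ = 1.753 > 1 and Σzᵢ/Kᵢ = 1.142 > 1, so g(0) = 0.753 > 0 and g(1) = -0.142 < 0.
Iterate (Newton) starting at ψ₁ = 0.63:
  ψ₁ = 0.630: g = 0.0830, g' = -0.622 → ψ₁ = 0.763
  ψ₁ = 0.763: g = 0.0022, g' = -0.596 → ψ₁ = 0.767
Converged at ψ₁ = 0.767.
Drum-1 compositions:
  chloroform: x = 0.037, y = 0.145
  ethyl acetate: x = 0.161, y = 0.437
  n-octane: x = 0.802, y = 0.417
Drum-2 feed = drum-1 vapor: z₂ = (0.1453, 0.4374, 0.4173).
Drum 2:
Material balance + equilibrium reduce to Σ zᵢ(Kᵢ−1)/(1+ψ₂(Kᵢ−1)) = 0.
g(0) = ΣzᵢKᵢ − 1 = 0.369 and g(1) = 1 − Σzᵢ/Kᵢ = -0.445, so a root lies in (0, 1).
Newton–Raphson from ψ₂ = 0.5:
  ψ₂ = 0.500: g = 0.0093, g' = -0.658 → ψ₂ = 0.514
Converged at ψ₂ = 0.514.
  chloroform: x = 0.077, y = 0.210
  ethyl acetate: x = 0.301, y = 0.566
  n-octane: x = 0.622, y = 0.224

y_n-octane (drum 2) = 0.224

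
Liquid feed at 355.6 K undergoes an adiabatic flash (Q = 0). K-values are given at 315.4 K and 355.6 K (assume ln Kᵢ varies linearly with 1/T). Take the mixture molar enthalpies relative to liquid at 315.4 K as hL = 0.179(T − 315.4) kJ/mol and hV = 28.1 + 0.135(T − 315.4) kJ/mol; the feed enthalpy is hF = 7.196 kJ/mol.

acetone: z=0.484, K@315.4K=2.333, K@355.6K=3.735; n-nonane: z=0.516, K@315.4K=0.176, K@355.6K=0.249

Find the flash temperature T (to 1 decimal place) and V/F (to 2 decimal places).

T = 319.0 K, V/F = 0.23

Adiabatic flash: solve Rachford–Rice at each trial T, then check hF = ψ·hV(T) + (1−ψ)·hL(T).
  T = 315.4 K: K = (2.333, 0.176), RR gives ψ = 0.200, H_out = 5.628 kJ/mol
  T = 355.6 K: K = (3.735, 0.249), RR gives ψ = 0.456, H_out = 19.198 kJ/mol
  T = 335.5 K: K = (2.994, 0.212), RR gives ψ = 0.355, H_out = 13.261 kJ/mol
  T = 325.4 K: K = (2.651, 0.193), RR gives ψ = 0.288, H_out = 9.745 kJ/mol
  T = 320.4 K: K = (2.490, 0.185), RR gives ψ = 0.247, H_out = 7.787 kJ/mol
  T = 317.9 K: K = (2.411, 0.180), RR gives ψ = 0.225, H_out = 6.736 kJ/mol
  T = 319.1 K: K = (2.448, 0.182), RR gives ψ = 0.236, H_out = 7.247 kJ/mol
Linear interpolation between T = 317.9 (H_out = 6.736) and T = 319.1 (H_out = 7.247) on hF = 7.196 gives T ≈ 319.0 K, at which ψ = 0.23.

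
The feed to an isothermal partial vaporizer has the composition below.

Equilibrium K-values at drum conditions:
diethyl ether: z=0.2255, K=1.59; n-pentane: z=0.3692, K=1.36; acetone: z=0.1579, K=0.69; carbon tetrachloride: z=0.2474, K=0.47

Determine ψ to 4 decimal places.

Rachford–Rice: g(ψ) = Σ zᵢ(Kᵢ−1)/(1+ψ(Kᵢ−1)) = 0.
Check two-phase: ΣzᵢKᵢ = 1.0859 > 1 and Σzᵢ/Kᵢ = 1.1685 > 1, so g(0) = 0.0859 > 0 and g(1) = -0.1685 < 0.
Newton iteration, ψ⁰ = 0.5:
  ψ = 0.5000: g = -0.02095, g' = -0.2311 → ψ = 0.4093
  ψ = 0.4093: g = -0.00051, g' = -0.2205 → ψ = 0.4070
Converged at ψ = 0.4070.

ψ = 0.4070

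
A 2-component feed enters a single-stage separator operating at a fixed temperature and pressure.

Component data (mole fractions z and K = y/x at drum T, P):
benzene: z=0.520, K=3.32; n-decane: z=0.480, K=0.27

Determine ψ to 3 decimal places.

ψ = 0.505

Let ψ = V/F and solve Σ zᵢ(Kᵢ−1)/(1+ψ(Kᵢ−1)) = 0.
g(0) = ΣzᵢKᵢ − 1 = 0.856 and g(1) = 1 − Σzᵢ/Kᵢ = -0.934, so a root lies in (0, 1).
Binary case is linear: z₁(K₁−1)(1+ψ(K₂−1)) + z₂(K₂−1)(1+ψ(K₁−1)) = 0
⇒ ψ = [z₁(K₁−1)+z₂(K₂−1)] / [−(K₁−1)(K₂−1)] = 0.8560/1.6936 = 0.505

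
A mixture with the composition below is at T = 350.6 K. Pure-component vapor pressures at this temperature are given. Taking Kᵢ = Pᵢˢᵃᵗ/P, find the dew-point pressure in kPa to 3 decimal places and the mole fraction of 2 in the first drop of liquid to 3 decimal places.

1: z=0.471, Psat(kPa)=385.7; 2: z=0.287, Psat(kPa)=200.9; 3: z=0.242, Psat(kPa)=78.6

Pdew = 174.562 kPa, x_2 = 0.249

At the dew point ψ → 1, so Σzᵢ/Kᵢ = 1 with Kᵢ = Pᵢˢᵃᵗ/P ⇒ 1/P = Σzᵢ/Pᵢˢᵃᵗ.
1/P = 0.471/385.7 + 0.287/200.9 + 0.242/78.6 = 0.005729 ⇒ P = 174.562 kPa
xᵢ = zᵢP/Pᵢˢᵃᵗ ⇒ x_2 = 0.287·174.562/200.9 = 0.249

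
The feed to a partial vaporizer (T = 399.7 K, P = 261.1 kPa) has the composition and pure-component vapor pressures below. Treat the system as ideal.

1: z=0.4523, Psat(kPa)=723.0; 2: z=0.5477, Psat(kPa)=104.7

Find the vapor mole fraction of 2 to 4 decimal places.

Raoult's law: Kᵢ = Pᵢˢᵃᵗ/P = Pᵢˢᵃᵗ/261.1.
  K_1 = 723.0/261.1 = 2.769054, K_2 = 104.7/261.1 = 0.400996
Material balance + equilibrium reduce to Σ zᵢ(Kᵢ−1)/(1+ψ(Kᵢ−1)) = 0.
Check two-phase: ΣzᵢKᵢ = 1.4721 > 1 and Σzᵢ/Kᵢ = 1.5292 > 1, so g(0) = 0.4721 > 0 and g(1) = -0.5292 < 0.
Binary case is linear: z₁(K₁−1)(1+ψ(K₂−1)) + z₂(K₂−1)(1+ψ(K₁−1)) = 0
⇒ ψ = [z₁(K₁−1)+z₂(K₂−1)] / [−(K₁−1)(K₂−1)] = 0.47207/1.05967 = 0.4455
Compositions from xᵢ = zᵢ/(1+ψ(Kᵢ−1)), yᵢ = Kᵢxᵢ:
  1: x = 0.2530, y = 0.7004
  2: x = 0.7470, y = 0.2996

y_2 = 0.2996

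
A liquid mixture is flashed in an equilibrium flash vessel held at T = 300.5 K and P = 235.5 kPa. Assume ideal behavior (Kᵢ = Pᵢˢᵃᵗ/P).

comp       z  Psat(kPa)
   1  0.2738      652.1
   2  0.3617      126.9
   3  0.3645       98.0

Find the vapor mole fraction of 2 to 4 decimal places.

Raoult's law: Kᵢ = Pᵢˢᵃᵗ/P = Pᵢˢᵃᵗ/235.5.
  K_1 = 652.1/235.5 = 2.769002, K_2 = 126.9/235.5 = 0.538854, K_3 = 98.0/235.5 = 0.416136
Let ψ = V/F and solve Σ zᵢ(Kᵢ−1)/(1+ψ(Kᵢ−1)) = 0.
g(0) = ΣzᵢKᵢ − 1 = 0.1047 and g(1) = 1 − Σzᵢ/Kᵢ = -0.6460, so a root lies in (0, 1).
Newton iteration, ψ⁰ = 0.44:
  ψ = 0.4400: g = -0.22329, g' = -0.6170 → ψ = 0.0781
  ψ = 0.0781: g = 0.02953, g' = -0.8806 → ψ = 0.1116
  ψ = 0.1116: g = 0.00096, g' = -0.8252 → ψ = 0.1128
Converged at ψ = 0.1128.
Compositions from xᵢ = zᵢ/(1+ψ(Kᵢ−1)), yᵢ = Kᵢxᵢ:
  1: x = 0.2282, y = 0.6320
  2: x = 0.3815, y = 0.2056
  3: x = 0.3902, y = 0.1624

y_2 = 0.2056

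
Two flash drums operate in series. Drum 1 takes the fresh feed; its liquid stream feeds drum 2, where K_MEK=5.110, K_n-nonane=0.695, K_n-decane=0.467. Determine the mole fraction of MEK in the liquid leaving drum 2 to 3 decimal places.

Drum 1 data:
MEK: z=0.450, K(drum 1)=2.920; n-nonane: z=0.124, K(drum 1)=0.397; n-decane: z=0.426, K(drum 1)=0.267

x_MEK (drum 2) = 0.106

Drum 1:
Material balance + equilibrium reduce to Σ zᵢ(Kᵢ−1)/(1+ψ₁(Kᵢ−1)) = 0.
Feasibility: ΣzᵢKᵢ = 1.477, Σzᵢ/Kᵢ = 2.062 — both > 1, two phases present.
Newton–Raphson from ψ₁ = 0.52:
  ψ₁ = 0.520: g = -0.1812, g' = -1.109 → ψ₁ = 0.357
  ψ₁ = 0.357: g = -0.0052, g' = -1.077 → ψ₁ = 0.352
Converged at ψ₁ = 0.352.
Drum-1 compositions:
  MEK: x = 0.269, y = 0.784
  n-nonane: x = 0.157, y = 0.062
  n-decane: x = 0.574, y = 0.153
Drum-2 feed = drum-1 liquid: z₂ = (0.2686, 0.1574, 0.5740).
Drum 2:
Material balance + equilibrium reduce to Σ zᵢ(Kᵢ−1)/(1+ψ₂(Kᵢ−1)) = 0.
g(0) = ΣzᵢKᵢ − 1 = 0.750 and g(1) = 1 − Σzᵢ/Kᵢ = -0.508, so a root lies in (0, 1).
Newton–Raphson from ψ₂ = 0.5:
  ψ₂ = 0.500: g = -0.1124, g' = -0.810 → ψ₂ = 0.361
  ψ₂ = 0.361: g = 0.0115, g' = -1.004 → ψ₂ = 0.373
Converged at ψ₂ = 0.373.
  MEK: x = 0.106, y = 0.542
  n-nonane: x = 0.178, y = 0.123
  n-decane: x = 0.716, y = 0.335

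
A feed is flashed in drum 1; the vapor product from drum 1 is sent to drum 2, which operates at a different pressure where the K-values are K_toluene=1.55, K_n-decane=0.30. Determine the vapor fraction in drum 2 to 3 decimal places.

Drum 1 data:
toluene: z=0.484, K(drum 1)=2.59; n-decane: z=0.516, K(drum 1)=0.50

Drum 1:
Newton iteration, ψ₁⁰ = 0.42:
  ψ₁ = 0.420: g = 0.1348, g' = -0.647 → ψ₁ = 0.629
  ψ₁ = 0.629: g = 0.0087, g' = -0.580 → ψ₁ = 0.643
Converged at ψ₁ = 0.643.
Drum-1 compositions:
  toluene: x = 0.239, y = 0.620
  n-decane: x = 0.761, y = 0.380
Drum-2 feed = drum-1 vapor: z₂ = (0.6196, 0.3804).
Drum 2:
Newton–Raphson from ψ₂ = 0.68:
  ψ₂ = 0.680: g = -0.2601, g' = -0.778 → ψ₂ = 0.346
  ψ₂ = 0.346: g = -0.0649, g' = -0.457 → ψ₂ = 0.204
  ψ₂ = 0.204: g = -0.0040, g' = -0.405 → ψ₂ = 0.194
Converged at ψ₂ = 0.194.
  toluene: x = 0.560, y = 0.868
  n-decane: x = 0.440, y = 0.132

V/F (drum 2) = 0.194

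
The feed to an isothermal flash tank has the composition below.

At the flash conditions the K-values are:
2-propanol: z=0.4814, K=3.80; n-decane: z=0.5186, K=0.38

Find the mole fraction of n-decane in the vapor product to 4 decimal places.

Binary case is linear: z₁(K₁−1)(1+ψ(K₂−1)) + z₂(K₂−1)(1+ψ(K₁−1)) = 0
⇒ ψ = [z₁(K₁−1)+z₂(K₂−1)] / [−(K₁−1)(K₂−1)] = 1.02639/1.73600 = 0.5912
Compositions from xᵢ = zᵢ/(1+ψ(Kᵢ−1)), yᵢ = Kᵢxᵢ:
  2-propanol: x = 0.1813, y = 0.6889
  n-decane: x = 0.8187, y = 0.3111

y_n-decane = 0.3111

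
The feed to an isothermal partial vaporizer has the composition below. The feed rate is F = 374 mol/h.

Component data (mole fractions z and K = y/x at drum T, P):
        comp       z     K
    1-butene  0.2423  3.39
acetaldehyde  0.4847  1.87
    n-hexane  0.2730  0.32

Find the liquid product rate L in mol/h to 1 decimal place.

Rachford–Rice: g(V/F) = Σ zᵢ(Kᵢ−1)/(1+V/F(Kᵢ−1)) = 0.
Check two-phase: ΣzᵢKᵢ = 1.8151 > 1 and Σzᵢ/Kᵢ = 1.1838 > 1, so g(0) = 0.8151 > 0 and g(1) = -0.1838 < 0.
Newton–Raphson from V/F = 0.32:
  V/F = 0.3200: g = 0.42072, g' = -0.8751 → V/F = 0.8008
  V/F = 0.8008: g = 0.03969, g' = -0.8990 → V/F = 0.8449
  V/F = 0.8449: g = -0.00152, g' = -0.9711 → V/F = 0.8434
Converged at V/F = 0.8434.
Then V = V/F·F = 0.8434·374 = 315.4 mol/h and L = F − V = 58.6 mol/h.

L = 58.6 mol/h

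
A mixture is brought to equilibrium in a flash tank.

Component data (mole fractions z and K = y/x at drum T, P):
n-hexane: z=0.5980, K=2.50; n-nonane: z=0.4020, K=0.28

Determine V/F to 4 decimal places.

V/F = 0.5626

Material balance + equilibrium reduce to Σ zᵢ(Kᵢ−1)/(1+V/F(Kᵢ−1)) = 0.
Check two-phase: ΣzᵢKᵢ = 1.6076 > 1 and Σzᵢ/Kᵢ = 1.6749 > 1, so g(0) = 0.6076 > 0 and g(1) = -0.6749 < 0.
Newton iteration, V/F⁰ = 0.5:
  V/F = 0.5000: g = 0.06032, g' = -0.9481 → V/F = 0.5636
  V/F = 0.5636: g = -0.00105, g' = -0.9853 → V/F = 0.5626
Converged at V/F = 0.5626.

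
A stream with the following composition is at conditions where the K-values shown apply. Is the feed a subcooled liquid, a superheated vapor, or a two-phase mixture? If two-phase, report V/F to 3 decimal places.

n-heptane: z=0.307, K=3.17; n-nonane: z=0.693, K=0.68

ΣzᵢKᵢ = 1.444; Σzᵢ/Kᵢ = 1.116.
Both exceed 1, so a two-phase solution exists.
Let ψ = V/F and solve Σ zᵢ(Kᵢ−1)/(1+ψ(Kᵢ−1)) = 0.
Binary case is linear: z₁(K₁−1)(1+ψ(K₂−1)) + z₂(K₂−1)(1+ψ(K₁−1)) = 0
⇒ ψ = [z₁(K₁−1)+z₂(K₂−1)] / [−(K₁−1)(K₂−1)] = 0.4444/0.6944 = 0.640

two-phase, V/F = 0.640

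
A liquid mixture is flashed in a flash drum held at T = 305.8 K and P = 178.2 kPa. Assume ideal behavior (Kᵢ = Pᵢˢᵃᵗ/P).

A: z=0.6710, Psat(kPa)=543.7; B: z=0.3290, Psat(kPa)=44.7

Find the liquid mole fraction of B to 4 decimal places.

Raoult's law: Kᵢ = Pᵢˢᵃᵗ/P = Pᵢˢᵃᵗ/178.2.
  K_A = 543.7/178.2 = 3.051066, K_B = 44.7/178.2 = 0.250842
Rachford–Rice: g(V/F) = Σ zᵢ(Kᵢ−1)/(1+V/F(Kᵢ−1)) = 0.
Feasibility: ΣzᵢKᵢ = 2.1298, Σzᵢ/Kᵢ = 1.5315 — both > 1, two phases present.
Newton–Raphson from V/F = 0.62:
  V/F = 0.6200: g = 0.14559, g' = -1.1909 → V/F = 0.7423
  V/F = 0.7423: g = -0.00959, g' = -1.3806 → V/F = 0.7353
Converged at V/F = 0.7353.
Compositions from xᵢ = zᵢ/(1+V/F(Kᵢ−1)), yᵢ = Kᵢxᵢ:
  A: x = 0.2675, y = 0.8163
  B: x = 0.7325, y = 0.1837

x_B = 0.7325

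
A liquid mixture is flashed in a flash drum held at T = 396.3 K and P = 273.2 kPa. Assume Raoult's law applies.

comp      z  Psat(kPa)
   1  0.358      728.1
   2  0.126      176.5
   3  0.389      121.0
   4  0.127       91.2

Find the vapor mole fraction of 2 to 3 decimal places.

y_2 = 0.090

Raoult's law: Kᵢ = Pᵢˢᵃᵗ/P = Pᵢˢᵃᵗ/273.2.
  K_1 = 728.1/273.2 = 2.66508, K_2 = 176.5/273.2 = 0.64605, K_3 = 121.0/273.2 = 0.44290, K_4 = 91.2/273.2 = 0.33382
Material balance + equilibrium reduce to Σ zᵢ(Kᵢ−1)/(1+β(Kᵢ−1)) = 0.
g(0) = ΣzᵢKᵢ − 1 = 0.250 and g(1) = 1 − Σzᵢ/Kᵢ = -0.588, so a root lies in (0, 1).
Newton–Raphson from β = 0.5:
  β = 0.500: g = -0.1561, g' = -0.678 → β = 0.270
  β = 0.270: g = 0.0040, g' = -0.743 → β = 0.275
Converged at β = 0.275.
Compositions from xᵢ = zᵢ/(1+β(Kᵢ−1)), yᵢ = Kᵢxᵢ:
  1: x = 0.246, y = 0.654
  2: x = 0.140, y = 0.090
  3: x = 0.459, y = 0.203
  4: x = 0.155, y = 0.052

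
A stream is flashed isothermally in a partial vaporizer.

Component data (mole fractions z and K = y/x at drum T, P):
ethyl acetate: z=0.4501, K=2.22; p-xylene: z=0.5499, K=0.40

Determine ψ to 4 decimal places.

ψ = 0.2994

Binary case is linear: z₁(K₁−1)(1+ψ(K₂−1)) + z₂(K₂−1)(1+ψ(K₁−1)) = 0
⇒ ψ = [z₁(K₁−1)+z₂(K₂−1)] / [−(K₁−1)(K₂−1)] = 0.21918/0.73200 = 0.2994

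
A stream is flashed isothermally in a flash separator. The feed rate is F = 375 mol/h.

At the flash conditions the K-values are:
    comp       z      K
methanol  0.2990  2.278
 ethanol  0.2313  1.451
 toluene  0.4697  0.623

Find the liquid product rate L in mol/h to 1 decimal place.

L = 58.9 mol/h

Material balance + equilibrium reduce to Σ zᵢ(Kᵢ−1)/(1+ψ(Kᵢ−1)) = 0.
g(0) = ΣzᵢKᵢ − 1 = 0.3094 and g(1) = 1 − Σzᵢ/Kᵢ = -0.0446, so a root lies in (0, 1).
Newton iteration, ψ⁰ = 0.58:
  ψ = 0.5800: g = 0.07551, g' = -0.3000 → ψ = 0.8317
  ψ = 0.8317: g = 0.00313, g' = -0.2813 → ψ = 0.8428
Converged at ψ = 0.8428.
Then V = ψ·F = 0.8428·375 = 316.1 mol/h and L = F − V = 58.9 mol/h.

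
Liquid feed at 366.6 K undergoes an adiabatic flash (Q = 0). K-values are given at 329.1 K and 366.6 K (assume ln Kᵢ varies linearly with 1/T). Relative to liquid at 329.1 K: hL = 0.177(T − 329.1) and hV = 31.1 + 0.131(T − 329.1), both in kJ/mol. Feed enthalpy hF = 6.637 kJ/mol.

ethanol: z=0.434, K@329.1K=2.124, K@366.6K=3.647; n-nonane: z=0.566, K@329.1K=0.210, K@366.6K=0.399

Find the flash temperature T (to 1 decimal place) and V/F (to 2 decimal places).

Adiabatic flash: solve Rachford–Rice at each trial T, then check hF = ψ·hV(T) + (1−ψ)·hL(T).
  T = 329.1 K: K = (2.124, 0.210), RR gives ψ = 0.046, H_out = 1.425 kJ/mol
  T = 366.6 K: K = (3.647, 0.399), RR gives ψ = 0.508, H_out = 21.569 kJ/mol
  T = 347.9 K: K = (2.826, 0.295), RR gives ψ = 0.305, H_out = 12.563 kJ/mol
  T = 338.5 K: K = (2.460, 0.250), RR gives ψ = 0.191, H_out = 7.519 kJ/mol
  T = 333.8 K: K = (2.288, 0.229), RR gives ψ = 0.124, H_out = 4.655 kJ/mol
  T = 336.1 K: K = (2.371, 0.239), RR gives ψ = 0.158, H_out = 6.094 kJ/mol
Linear interpolation between T = 336.1 (H_out = 6.094) and T = 338.5 (H_out = 7.519) on hF = 6.637 gives T ≈ 337.0 K, at which ψ = 0.17.

T = 337.0 K, V/F = 0.17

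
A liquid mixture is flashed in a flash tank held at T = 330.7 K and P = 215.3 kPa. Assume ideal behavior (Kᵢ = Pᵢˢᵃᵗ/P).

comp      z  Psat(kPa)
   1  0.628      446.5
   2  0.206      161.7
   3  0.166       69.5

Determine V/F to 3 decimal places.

Raoult's law: Kᵢ = Pᵢˢᵃᵗ/P = Pᵢˢᵃᵗ/215.3.
  K_1 = 446.5/215.3 = 2.07385, K_2 = 161.7/215.3 = 0.75105, K_3 = 69.5/215.3 = 0.32281
Material balance + equilibrium reduce to Σ zᵢ(Kᵢ−1)/(1+V/F(Kᵢ−1)) = 0.
Feasibility: ΣzᵢKᵢ = 1.511, Σzᵢ/Kᵢ = 1.091 — both > 1, two phases present.
Iterate (Newton) starting at V/F = 0.45:
  V/F = 0.450: g = 0.2352, g' = -0.503 → V/F = 0.918
  V/F = 0.918: g = -0.0238, g' = -0.737 → V/F = 0.885
  V/F = 0.885: g = -0.0008, g' = -0.686 → V/F = 0.884
Converged at V/F = 0.884.

V/F = 0.884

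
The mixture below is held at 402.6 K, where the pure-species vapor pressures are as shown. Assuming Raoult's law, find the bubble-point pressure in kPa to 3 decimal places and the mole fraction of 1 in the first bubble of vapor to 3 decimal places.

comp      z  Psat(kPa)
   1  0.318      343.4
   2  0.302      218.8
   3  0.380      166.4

Pbub = 238.511 kPa, y_1 = 0.458

At the bubble point ψ → 0, so ΣzᵢKᵢ = 1 with Kᵢ = Pᵢˢᵃᵗ/P ⇒ P = ΣzᵢPᵢˢᵃᵗ.
P = 0.318·343.4 + 0.302·218.8 + 0.380·166.4 = 238.511 kPa
yᵢ = zᵢPᵢˢᵃᵗ/P ⇒ y_1 = 0.318·343.4/238.511 = 0.458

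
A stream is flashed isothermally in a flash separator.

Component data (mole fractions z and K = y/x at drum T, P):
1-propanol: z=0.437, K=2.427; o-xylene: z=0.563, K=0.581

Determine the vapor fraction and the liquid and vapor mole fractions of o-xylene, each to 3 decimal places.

Rachford–Rice: g(ψ) = Σ zᵢ(Kᵢ−1)/(1+ψ(Kᵢ−1)) = 0.
Check two-phase: ΣzᵢKᵢ = 1.388 > 1 and Σzᵢ/Kᵢ = 1.149 > 1, so g(0) = 0.388 > 0 and g(1) = -0.149 < 0.
Binary case is linear: z₁(K₁−1)(1+ψ(K₂−1)) + z₂(K₂−1)(1+ψ(K₁−1)) = 0
⇒ ψ = [z₁(K₁−1)+z₂(K₂−1)] / [−(K₁−1)(K₂−1)] = 0.3877/0.5979 = 0.648
Compositions from xᵢ = zᵢ/(1+ψ(Kᵢ−1)), yᵢ = Kᵢxᵢ:
  1-propanol: x = 0.227, y = 0.551
  o-xylene: x = 0.773, y = 0.449

ψ = 0.648, x_o-xylene = 0.773, y_o-xylene = 0.449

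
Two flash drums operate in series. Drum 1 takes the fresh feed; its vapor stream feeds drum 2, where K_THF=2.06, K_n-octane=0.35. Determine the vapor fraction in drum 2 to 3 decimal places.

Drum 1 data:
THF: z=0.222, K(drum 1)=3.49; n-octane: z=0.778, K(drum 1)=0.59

V/F (drum 2) = 0.281

Drum 1:
Rachford–Rice: g(ψ₁) = Σ zᵢ(Kᵢ−1)/(1+ψ₁(Kᵢ−1)) = 0.
g(0) = ΣzᵢKᵢ − 1 = 0.234 and g(1) = 1 − Σzᵢ/Kᵢ = -0.382, so a root lies in (0, 1).
Binary case is linear: z₁(K₁−1)(1+ψ₁(K₂−1)) + z₂(K₂−1)(1+ψ₁(K₁−1)) = 0
⇒ ψ₁ = [z₁(K₁−1)+z₂(K₂−1)] / [−(K₁−1)(K₂−1)] = 0.2338/1.0209 = 0.229
Drum-1 compositions:
  THF: x = 0.141, y = 0.493
  n-octane: x = 0.859, y = 0.507
Drum-2 feed = drum-1 vapor: z₂ = (0.4934, 0.5066).
Drum 2:
Material balance + equilibrium reduce to Σ zᵢ(Kᵢ−1)/(1+ψ₂(Kᵢ−1)) = 0.
g(0) = ΣzᵢKᵢ − 1 = 0.194 and g(1) = 1 − Σzᵢ/Kᵢ = -0.687, so a root lies in (0, 1).
Binary case is linear: z₁(K₁−1)(1+ψ₂(K₂−1)) + z₂(K₂−1)(1+ψ₂(K₁−1)) = 0
⇒ ψ₂ = [z₁(K₁−1)+z₂(K₂−1)] / [−(K₁−1)(K₂−1)] = 0.1937/0.6890 = 0.281
  THF: x = 0.380, y = 0.783
  n-octane: x = 0.620, y = 0.217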